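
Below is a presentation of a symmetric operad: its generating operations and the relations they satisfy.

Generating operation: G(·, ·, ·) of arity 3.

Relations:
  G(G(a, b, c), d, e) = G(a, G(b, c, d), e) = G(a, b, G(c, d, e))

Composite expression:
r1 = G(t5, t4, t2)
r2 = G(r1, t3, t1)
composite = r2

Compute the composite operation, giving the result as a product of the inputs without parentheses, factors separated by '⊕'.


Associativity of G dissolves the nesting; only the t-input order survives.
G(t5, t4, t2) collapses to t5 ⊕ t4 ⊕ t2
G(G(t5, t4, t2), t3, t1) collapses to t5 ⊕ t4 ⊕ t2 ⊕ t3 ⊕ t1

t5 ⊕ t4 ⊕ t2 ⊕ t3 ⊕ t1


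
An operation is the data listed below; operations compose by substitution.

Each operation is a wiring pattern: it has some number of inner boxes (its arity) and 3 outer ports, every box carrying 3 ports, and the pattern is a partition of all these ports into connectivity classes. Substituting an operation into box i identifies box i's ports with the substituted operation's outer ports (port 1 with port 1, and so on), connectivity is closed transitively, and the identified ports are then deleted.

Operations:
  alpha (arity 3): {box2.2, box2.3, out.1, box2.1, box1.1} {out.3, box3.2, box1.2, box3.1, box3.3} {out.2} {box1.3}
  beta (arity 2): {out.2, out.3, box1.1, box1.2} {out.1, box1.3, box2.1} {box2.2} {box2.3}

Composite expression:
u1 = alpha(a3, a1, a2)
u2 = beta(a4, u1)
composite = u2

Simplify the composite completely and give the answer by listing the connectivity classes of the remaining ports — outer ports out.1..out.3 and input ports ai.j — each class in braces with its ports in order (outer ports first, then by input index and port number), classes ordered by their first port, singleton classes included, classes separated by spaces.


{out.1, a1.1, a1.2, a1.3, a3.1, a4.3} {out.2, out.3, a4.1, a4.2} {a2.1, a2.2, a2.3, a3.2} {a3.3}

After gluing at beta, chains via deleted ports link the a-ports.
after alpha, the pattern on (a3, a1, a2) reads {out.1, a1.1, a1.2, a1.3, a3.1} {out.2} {out.3, a2.1, a2.2, a2.3, a3.2} {a3.3} (out.j = its outer ports)
after beta, the pattern on (a4, a3, a1, a2) reads {out.1, a1.1, a1.2, a1.3, a3.1, a4.3} {out.2, out.3, a4.1, a4.2} {a2.1, a2.2, a2.3, a3.2} {a3.3} (out.j = its outer ports)


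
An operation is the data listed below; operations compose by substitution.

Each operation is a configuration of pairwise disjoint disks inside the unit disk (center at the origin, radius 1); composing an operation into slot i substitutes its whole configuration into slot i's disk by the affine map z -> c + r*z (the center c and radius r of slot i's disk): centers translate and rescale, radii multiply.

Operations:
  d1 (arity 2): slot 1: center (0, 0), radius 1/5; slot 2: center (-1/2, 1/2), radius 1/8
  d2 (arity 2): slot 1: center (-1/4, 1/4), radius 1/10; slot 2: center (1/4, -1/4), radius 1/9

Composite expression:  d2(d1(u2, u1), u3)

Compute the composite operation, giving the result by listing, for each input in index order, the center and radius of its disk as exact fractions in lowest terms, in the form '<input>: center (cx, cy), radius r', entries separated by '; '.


u1: center (-3/10, 3/10), radius 1/80; u2: center (-1/4, 1/4), radius 1/50; u3: center (1/4, -1/4), radius 1/9

Only the slot chain above each u matters under d2; compose those maps.
u2: after 2 affine steps, its disk has center (-1/4, 1/4), radius 1/50
u1: after 2 affine steps, its disk has center (-3/10, 3/10), radius 1/80
u3: after 1 affine step, its disk has center (1/4, -1/4), radius 1/9


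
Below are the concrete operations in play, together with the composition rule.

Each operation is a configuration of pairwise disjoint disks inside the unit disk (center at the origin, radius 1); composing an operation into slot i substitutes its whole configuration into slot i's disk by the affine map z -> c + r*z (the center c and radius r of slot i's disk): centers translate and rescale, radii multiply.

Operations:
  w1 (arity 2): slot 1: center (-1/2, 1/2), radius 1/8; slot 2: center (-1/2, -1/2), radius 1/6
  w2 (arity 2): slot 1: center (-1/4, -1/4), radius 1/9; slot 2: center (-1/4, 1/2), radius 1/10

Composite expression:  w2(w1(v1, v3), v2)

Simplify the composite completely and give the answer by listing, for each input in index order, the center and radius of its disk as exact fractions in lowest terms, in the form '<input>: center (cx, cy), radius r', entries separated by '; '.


v1: center (-11/36, -7/36), radius 1/72; v2: center (-1/4, 1/2), radius 1/10; v3: center (-11/36, -11/36), radius 1/54


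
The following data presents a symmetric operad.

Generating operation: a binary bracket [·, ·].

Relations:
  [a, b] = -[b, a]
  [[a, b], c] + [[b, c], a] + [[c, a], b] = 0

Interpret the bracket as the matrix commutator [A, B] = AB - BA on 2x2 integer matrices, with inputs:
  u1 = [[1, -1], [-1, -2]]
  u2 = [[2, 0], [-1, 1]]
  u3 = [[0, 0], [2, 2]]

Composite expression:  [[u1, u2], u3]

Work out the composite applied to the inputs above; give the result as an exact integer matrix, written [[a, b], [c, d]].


[[2, 2], [-8, -2]]


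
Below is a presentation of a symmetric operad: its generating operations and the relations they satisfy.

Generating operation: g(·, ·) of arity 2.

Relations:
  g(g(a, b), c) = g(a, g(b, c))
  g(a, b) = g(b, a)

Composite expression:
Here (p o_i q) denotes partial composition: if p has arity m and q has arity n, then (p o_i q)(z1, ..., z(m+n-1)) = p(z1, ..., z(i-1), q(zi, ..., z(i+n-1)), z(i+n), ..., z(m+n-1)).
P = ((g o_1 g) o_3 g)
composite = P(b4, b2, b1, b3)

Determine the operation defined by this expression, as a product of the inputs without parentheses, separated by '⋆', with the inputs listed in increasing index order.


With g associative and commutative, the b-input set is all that matters.
g(b4, b2) spells out as b4 ⋆ b2
g(b1, b3) spells out as b1 ⋆ b3
g(g(b4, b2), g(b1, b3)) spells out as b4 ⋆ b2 ⋆ b1 ⋆ b3
putting the inputs in ascending order: b1 ⋆ b2 ⋆ b3 ⋆ b4

b1 ⋆ b2 ⋆ b3 ⋆ b4


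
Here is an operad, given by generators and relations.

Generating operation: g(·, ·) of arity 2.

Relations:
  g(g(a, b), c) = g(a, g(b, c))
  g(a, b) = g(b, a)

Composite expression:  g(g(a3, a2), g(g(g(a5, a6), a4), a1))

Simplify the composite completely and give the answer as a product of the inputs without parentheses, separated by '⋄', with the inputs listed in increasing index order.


a1 ⋄ a2 ⋄ a3 ⋄ a4 ⋄ a5 ⋄ a6

With g associative and commutative, the a-input set is all that matters.
g(a3, a2) unparenthesizes to a3 ⋄ a2
g(a5, a6) unparenthesizes to a5 ⋄ a6
g(g(a5, a6), a4) unparenthesizes to a5 ⋄ a6 ⋄ a4
g(g(g(a5, a6), a4), a1) unparenthesizes to a5 ⋄ a6 ⋄ a4 ⋄ a1
g(g(a3, a2), g(g(g(a5, a6), a4), a1)) unparenthesizes to a3 ⋄ a2 ⋄ a5 ⋄ a6 ⋄ a4 ⋄ a1
rearranged into index order: a1 ⋄ a2 ⋄ a3 ⋄ a4 ⋄ a5 ⋄ a6


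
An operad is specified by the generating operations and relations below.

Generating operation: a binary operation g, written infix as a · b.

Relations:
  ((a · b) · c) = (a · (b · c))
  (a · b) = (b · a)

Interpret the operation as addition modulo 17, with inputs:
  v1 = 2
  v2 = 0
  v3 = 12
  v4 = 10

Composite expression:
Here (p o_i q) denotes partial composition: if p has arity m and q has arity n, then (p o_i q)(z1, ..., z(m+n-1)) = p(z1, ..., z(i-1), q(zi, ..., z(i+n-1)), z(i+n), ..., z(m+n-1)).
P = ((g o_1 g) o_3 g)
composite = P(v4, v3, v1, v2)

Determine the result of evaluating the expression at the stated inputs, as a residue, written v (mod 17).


7 (mod 17)

(v4 · v3) = 5
(v1 · v2) = 2
((v4 · v3) · (v1 · v2)) = 7


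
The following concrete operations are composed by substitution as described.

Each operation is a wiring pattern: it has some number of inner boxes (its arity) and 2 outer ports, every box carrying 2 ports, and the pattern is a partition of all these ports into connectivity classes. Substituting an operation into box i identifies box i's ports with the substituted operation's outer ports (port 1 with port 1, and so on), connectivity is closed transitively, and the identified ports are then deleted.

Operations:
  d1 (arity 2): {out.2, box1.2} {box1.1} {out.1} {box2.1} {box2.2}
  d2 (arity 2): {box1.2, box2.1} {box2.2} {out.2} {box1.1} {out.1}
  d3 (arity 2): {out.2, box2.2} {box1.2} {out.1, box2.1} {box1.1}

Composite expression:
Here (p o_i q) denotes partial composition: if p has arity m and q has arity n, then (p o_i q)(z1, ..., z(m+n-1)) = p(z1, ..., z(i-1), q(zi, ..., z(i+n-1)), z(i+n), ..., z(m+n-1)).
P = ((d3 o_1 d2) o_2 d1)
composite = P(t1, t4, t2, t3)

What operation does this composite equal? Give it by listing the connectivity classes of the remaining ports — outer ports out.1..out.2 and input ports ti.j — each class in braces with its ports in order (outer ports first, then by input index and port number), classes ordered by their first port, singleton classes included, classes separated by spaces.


{out.1, t3.1} {out.2, t3.2} {t1.1} {t1.2} {t2.1} {t2.2} {t4.1} {t4.2}

Treat the ports identified at d3 as solder joints: merge, then drop.
stage d1: inputs (t4, t2), connectivity {out.1} {out.2, t4.2} {t2.1} {t2.2} {t4.1}, out.j its boundary
stage d2: inputs (t1, t4, t2), connectivity {out.1} {out.2} {t1.1} {t1.2} {t2.1} {t2.2} {t4.1} {t4.2}, out.j its boundary
stage d3: inputs (t1, t4, t2, t3), connectivity {out.1, t3.1} {out.2, t3.2} {t1.1} {t1.2} {t2.1} {t2.2} {t4.1} {t4.2}, out.j its boundary


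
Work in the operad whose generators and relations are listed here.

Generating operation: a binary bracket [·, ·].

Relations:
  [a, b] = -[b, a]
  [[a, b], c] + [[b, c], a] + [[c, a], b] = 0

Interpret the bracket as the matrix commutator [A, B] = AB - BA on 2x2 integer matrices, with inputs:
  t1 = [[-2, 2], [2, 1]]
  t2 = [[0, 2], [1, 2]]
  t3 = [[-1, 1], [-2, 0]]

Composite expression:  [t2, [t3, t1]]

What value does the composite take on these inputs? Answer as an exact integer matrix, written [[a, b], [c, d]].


[[15, -26], [28, -15]]

[t3, t1] = [[6, 1], [8, -6]]
[t2, [t3, t1]] = [[15, -26], [28, -15]]


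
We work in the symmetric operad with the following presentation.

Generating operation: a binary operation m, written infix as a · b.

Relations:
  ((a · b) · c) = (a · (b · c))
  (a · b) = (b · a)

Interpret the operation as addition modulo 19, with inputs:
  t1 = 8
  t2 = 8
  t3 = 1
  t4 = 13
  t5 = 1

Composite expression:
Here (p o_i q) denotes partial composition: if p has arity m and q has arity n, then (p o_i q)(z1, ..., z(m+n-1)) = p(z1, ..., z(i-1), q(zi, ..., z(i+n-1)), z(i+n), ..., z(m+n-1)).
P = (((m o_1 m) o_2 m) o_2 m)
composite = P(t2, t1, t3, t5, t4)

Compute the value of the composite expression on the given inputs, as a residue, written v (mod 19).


12 (mod 19)

(t1 · t3) = 9
((t1 · t3) · t5) = 10
(t2 · ((t1 · t3) · t5)) = 18
((t2 · ((t1 · t3) · t5)) · t4) = 12


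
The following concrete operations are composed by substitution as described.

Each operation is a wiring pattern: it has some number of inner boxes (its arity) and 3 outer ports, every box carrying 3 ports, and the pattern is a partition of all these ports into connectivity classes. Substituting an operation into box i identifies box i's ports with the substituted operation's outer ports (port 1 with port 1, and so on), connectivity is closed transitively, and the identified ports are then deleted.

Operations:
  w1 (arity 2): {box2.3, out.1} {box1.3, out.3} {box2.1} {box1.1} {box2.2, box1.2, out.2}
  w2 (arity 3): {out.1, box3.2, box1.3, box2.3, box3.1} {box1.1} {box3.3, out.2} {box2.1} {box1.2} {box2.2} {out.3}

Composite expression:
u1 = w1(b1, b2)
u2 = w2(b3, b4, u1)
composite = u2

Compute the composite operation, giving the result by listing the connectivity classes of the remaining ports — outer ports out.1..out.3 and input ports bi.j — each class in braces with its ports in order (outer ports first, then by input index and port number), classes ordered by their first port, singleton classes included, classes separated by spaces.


{out.1, b1.2, b2.2, b2.3, b3.3, b4.3} {out.2, b1.3} {out.3} {b1.1} {b2.1} {b3.1} {b3.2} {b4.1} {b4.2}

Reachability decides: close wires over w2-identified ports.
after w1, the pattern on (b1, b2) reads {out.1, b2.3} {out.2, b1.2, b2.2} {out.3, b1.3} {b1.1} {b2.1} (out.j = its outer ports)
after w2, the pattern on (b3, b4, b1, b2) reads {out.1, b1.2, b2.2, b2.3, b3.3, b4.3} {out.2, b1.3} {out.3} {b1.1} {b2.1} {b3.1} {b3.2} {b4.1} {b4.2} (out.j = its outer ports)


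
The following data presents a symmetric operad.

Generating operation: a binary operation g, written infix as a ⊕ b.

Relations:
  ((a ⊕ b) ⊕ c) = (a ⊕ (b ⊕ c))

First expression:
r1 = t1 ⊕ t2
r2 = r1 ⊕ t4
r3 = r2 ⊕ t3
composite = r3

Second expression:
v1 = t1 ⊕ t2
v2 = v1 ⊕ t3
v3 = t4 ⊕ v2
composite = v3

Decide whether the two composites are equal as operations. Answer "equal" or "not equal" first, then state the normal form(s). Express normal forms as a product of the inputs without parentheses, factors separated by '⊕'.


not equal; the first gives t1 ⊕ t2 ⊕ t4 ⊕ t3 and the second t4 ⊕ t1 ⊕ t2 ⊕ t3

Reducing the first expression gives t1 ⊕ t2 ⊕ t4 ⊕ t3
Reducing the second expression gives t4 ⊕ t1 ⊕ t2 ⊕ t3
No match — not equal.


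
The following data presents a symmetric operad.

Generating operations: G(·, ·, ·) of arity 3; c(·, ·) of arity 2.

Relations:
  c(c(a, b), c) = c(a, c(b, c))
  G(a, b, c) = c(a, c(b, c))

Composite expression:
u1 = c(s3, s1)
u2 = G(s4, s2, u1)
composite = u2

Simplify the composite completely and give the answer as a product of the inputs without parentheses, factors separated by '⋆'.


s4 ⋆ s2 ⋆ s3 ⋆ s1

Associativity of G dissolves the nesting; only the s-input order survives.
c(s3, s1) unparenthesizes to s3 ⋆ s1
G(s4, s2, c(s3, s1)) unparenthesizes to s4 ⋆ s2 ⋆ s3 ⋆ s1


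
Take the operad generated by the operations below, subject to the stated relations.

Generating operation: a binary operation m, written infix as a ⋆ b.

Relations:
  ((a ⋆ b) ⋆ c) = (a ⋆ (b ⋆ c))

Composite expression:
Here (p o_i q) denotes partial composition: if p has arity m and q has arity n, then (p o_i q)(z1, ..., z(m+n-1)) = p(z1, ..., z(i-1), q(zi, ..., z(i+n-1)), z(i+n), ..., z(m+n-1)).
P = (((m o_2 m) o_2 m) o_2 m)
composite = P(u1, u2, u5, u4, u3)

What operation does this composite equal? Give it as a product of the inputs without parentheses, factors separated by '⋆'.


u1 ⋆ u2 ⋆ u5 ⋆ u4 ⋆ u3


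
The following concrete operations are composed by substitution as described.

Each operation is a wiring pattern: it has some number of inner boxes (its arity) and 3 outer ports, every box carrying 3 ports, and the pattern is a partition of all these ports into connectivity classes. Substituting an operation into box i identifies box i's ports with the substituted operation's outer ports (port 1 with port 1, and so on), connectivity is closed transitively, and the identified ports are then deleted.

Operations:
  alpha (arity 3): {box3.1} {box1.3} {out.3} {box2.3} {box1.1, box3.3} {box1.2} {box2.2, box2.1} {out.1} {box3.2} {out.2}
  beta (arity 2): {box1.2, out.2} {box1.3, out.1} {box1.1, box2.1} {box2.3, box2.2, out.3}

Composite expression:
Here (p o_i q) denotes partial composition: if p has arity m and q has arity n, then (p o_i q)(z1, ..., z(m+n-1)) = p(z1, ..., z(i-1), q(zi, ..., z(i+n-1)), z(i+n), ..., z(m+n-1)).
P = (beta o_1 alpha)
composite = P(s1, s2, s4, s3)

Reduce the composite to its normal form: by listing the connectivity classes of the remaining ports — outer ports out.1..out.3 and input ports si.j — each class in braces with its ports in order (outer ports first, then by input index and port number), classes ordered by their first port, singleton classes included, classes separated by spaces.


{out.1} {out.2} {out.3, s3.2, s3.3} {s1.1, s4.3} {s1.2} {s1.3} {s2.1, s2.2} {s2.3} {s3.1} {s4.1} {s4.2}

Treat the ports identified at beta as solder joints: merge, then drop.
alpha over (s1, s2, s4) gives {out.1} {out.2} {out.3} {s1.1, s4.3} {s1.2} {s1.3} {s2.1, s2.2} {s2.3} {s4.1} {s4.2}, out.j being that stage's outer ports
beta over (s1, s2, s4, s3) gives {out.1} {out.2} {out.3, s3.2, s3.3} {s1.1, s4.3} {s1.2} {s1.3} {s2.1, s2.2} {s2.3} {s3.1} {s4.1} {s4.2}, out.j being that stage's outer ports


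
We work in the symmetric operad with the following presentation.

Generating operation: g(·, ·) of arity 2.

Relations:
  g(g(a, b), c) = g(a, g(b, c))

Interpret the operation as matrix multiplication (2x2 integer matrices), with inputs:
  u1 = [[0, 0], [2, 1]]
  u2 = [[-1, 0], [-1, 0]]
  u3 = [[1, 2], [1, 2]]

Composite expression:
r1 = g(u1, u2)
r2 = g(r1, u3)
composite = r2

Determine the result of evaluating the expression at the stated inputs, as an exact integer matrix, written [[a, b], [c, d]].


g(u1, u2) = [[0, 0], [-3, 0]]
g(g(u1, u2), u3) = [[0, 0], [-3, -6]]

[[0, 0], [-3, -6]]


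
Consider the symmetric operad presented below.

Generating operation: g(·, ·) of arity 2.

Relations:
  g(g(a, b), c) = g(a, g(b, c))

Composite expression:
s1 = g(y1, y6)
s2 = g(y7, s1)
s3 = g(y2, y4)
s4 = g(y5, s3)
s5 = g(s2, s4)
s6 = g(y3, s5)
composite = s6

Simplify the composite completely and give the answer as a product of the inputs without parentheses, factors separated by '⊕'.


Under associativity of g, the answer is the y's in reading order.
g(y1, y6) flattens to y1 ⊕ y6
g(y7, g(y1, y6)) flattens to y7 ⊕ y1 ⊕ y6
g(y2, y4) flattens to y2 ⊕ y4
g(y5, g(y2, y4)) flattens to y5 ⊕ y2 ⊕ y4
g(g(y7, g(y1, y6)), g(y5, g(y2, y4))) flattens to y7 ⊕ y1 ⊕ y6 ⊕ y5 ⊕ y2 ⊕ y4
g(y3, g(g(y7, g(y1, y6)), g(y5, g(y2, y4)))) flattens to y3 ⊕ y7 ⊕ y1 ⊕ y6 ⊕ y5 ⊕ y2 ⊕ y4

y3 ⊕ y7 ⊕ y1 ⊕ y6 ⊕ y5 ⊕ y2 ⊕ y4


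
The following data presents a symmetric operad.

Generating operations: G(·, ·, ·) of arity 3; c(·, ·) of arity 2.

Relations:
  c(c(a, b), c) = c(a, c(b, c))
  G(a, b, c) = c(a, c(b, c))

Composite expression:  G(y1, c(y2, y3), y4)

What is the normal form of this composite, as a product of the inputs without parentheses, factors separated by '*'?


Associativity of G dissolves the nesting; only the y-input order survives.
c(y2, y3) flattens to y2 * y3
G(y1, c(y2, y3), y4) flattens to y1 * y2 * y3 * y4

y1 * y2 * y3 * y4


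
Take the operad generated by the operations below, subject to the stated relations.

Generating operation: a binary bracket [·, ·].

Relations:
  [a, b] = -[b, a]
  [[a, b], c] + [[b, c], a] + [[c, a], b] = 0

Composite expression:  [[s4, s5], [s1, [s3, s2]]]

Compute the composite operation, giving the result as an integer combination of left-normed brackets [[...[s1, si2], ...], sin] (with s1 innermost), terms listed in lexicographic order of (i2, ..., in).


[[[[s1, s2], s3], s4], s5] - [[[[s1, s2], s3], s5], s4] - [[[[s1, s3], s2], s4], s5] + [[[[s1, s3], s2], s5], s4]

Skip Jacobi rewriting: expand, keep s1-initial words, read off terms.
Composite bracket: [[s4, s5], [s1, [s3, s2]]]
Full expansion: 16 signed words from ab - ba (2^4 = 16).
Keep just the words that open with s1:
  s1s2s3s4s5 appears with sign +1, giving the term +[[[[s1, s2], s3], s4], s5]
  s1s2s3s5s4 appears with sign -1, giving the term -[[[[s1, s2], s3], s5], s4]
  s1s3s2s4s5 appears with sign -1, giving the term -[[[[s1, s3], s2], s4], s5]
  s1s3s2s5s4 appears with sign +1, giving the term +[[[[s1, s3], s2], s5], s4]


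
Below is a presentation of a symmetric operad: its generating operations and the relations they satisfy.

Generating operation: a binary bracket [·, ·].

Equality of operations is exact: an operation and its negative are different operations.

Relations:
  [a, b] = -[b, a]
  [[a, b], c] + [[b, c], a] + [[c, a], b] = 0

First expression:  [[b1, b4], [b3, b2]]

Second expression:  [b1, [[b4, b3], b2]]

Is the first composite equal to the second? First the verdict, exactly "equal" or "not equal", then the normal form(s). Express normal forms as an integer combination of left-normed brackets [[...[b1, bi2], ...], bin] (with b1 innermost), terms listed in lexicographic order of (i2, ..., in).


not equal: they reduce to -[[[b1, b4], b2], b3] + [[[b1, b4], b3], b2] and [[[b1, b2], b3], b4] - [[[b1, b2], b4], b3] - [[[b1, b3], b4], b2] + [[[b1, b4], b3], b2]

In normal form, the first expression is -[[[b1, b4], b2], b3] + [[[b1, b4], b3], b2]
In normal form, the second expression is [[[b1, b2], b3], b4] - [[[b1, b2], b4], b3] - [[[b1, b3], b4], b2] + [[[b1, b4], b3], b2]
They disagree, so not equal.


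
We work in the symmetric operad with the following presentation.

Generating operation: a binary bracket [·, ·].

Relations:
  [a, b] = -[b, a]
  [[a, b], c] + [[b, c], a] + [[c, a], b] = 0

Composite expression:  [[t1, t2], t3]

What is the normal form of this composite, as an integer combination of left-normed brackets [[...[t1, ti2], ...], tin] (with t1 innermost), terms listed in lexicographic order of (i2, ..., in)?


[[t1, t2], t3]

Skip Jacobi rewriting: expand, keep t1-initial words, read off terms.
Composite bracket: [[t1, t2], t3]
Expanding via [a, b] = ab - ba: 4 signed words (2^2 = 4).
Keep just the words that open with t1:
  t1t2t3 (sign +1) contributes +[[t1, t2], t3]


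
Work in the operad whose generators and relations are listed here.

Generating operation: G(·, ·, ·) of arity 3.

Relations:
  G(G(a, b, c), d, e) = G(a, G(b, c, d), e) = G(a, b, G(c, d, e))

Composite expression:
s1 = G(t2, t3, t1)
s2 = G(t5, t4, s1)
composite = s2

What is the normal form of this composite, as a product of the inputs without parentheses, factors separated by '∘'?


t5 ∘ t4 ∘ t2 ∘ t3 ∘ t1

Under associativity of G, the answer is the t's in reading order.
G(t2, t3, t1) collapses to t2 ∘ t3 ∘ t1
G(t5, t4, G(t2, t3, t1)) collapses to t5 ∘ t4 ∘ t2 ∘ t3 ∘ t1


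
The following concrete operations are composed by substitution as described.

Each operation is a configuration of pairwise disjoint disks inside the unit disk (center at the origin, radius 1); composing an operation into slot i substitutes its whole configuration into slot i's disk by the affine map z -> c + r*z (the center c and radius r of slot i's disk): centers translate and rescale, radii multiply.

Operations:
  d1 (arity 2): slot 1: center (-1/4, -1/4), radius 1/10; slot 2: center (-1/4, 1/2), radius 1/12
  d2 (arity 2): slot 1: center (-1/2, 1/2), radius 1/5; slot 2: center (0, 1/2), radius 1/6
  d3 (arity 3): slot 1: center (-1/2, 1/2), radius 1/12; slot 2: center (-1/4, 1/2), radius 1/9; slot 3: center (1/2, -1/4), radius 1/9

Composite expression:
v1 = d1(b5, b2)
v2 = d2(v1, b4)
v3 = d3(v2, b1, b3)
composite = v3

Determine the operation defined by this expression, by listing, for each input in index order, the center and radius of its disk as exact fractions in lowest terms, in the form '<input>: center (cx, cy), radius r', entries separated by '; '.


b1: center (-1/4, 1/2), radius 1/9; b2: center (-131/240, 11/20), radius 1/720; b3: center (1/2, -1/4), radius 1/9; b4: center (-1/2, 13/24), radius 1/72; b5: center (-131/240, 43/80), radius 1/600

Each b-disk chains the slot maps above it in d3; radii multiply.
for b5, the 3-step affine chain lands on center (-131/240, 43/80), radius 1/600
for b2, the 3-step affine chain lands on center (-131/240, 11/20), radius 1/720
for b4, the 2-step affine chain lands on center (-1/2, 13/24), radius 1/72
for b1, the 1-step affine chain lands on center (-1/4, 1/2), radius 1/9
for b3, the 1-step affine chain lands on center (1/2, -1/4), radius 1/9


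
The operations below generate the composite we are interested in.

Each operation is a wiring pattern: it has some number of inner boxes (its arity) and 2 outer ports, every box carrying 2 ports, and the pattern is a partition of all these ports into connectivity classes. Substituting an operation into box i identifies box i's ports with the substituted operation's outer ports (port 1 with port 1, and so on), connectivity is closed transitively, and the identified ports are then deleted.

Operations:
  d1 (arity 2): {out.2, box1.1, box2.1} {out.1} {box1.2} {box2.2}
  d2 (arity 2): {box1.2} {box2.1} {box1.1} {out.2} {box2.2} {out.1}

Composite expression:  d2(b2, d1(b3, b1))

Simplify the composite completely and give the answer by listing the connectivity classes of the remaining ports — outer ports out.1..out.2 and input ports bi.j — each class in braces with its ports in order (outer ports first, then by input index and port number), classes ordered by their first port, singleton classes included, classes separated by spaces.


{out.1} {out.2} {b1.1, b3.1} {b1.2} {b2.1} {b2.2} {b3.2}


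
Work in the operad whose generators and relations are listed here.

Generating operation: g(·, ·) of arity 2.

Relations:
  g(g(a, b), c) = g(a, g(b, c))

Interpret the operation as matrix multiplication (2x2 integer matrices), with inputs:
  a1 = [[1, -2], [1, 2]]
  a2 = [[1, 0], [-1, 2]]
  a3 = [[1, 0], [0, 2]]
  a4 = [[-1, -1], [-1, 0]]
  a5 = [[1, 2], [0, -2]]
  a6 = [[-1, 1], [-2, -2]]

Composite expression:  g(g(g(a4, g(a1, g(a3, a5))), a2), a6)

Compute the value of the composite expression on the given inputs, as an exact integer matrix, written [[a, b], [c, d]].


[[14, 18], [31, 49]]

g(a3, a5) = [[1, 2], [0, -4]]
g(a1, g(a3, a5)) = [[1, 10], [1, -6]]
g(a4, g(a1, g(a3, a5))) = [[-2, -4], [-1, -10]]
g(g(a4, g(a1, g(a3, a5))), a2) = [[2, -8], [9, -20]]
g(g(g(a4, g(a1, g(a3, a5))), a2), a6) = [[14, 18], [31, 49]]


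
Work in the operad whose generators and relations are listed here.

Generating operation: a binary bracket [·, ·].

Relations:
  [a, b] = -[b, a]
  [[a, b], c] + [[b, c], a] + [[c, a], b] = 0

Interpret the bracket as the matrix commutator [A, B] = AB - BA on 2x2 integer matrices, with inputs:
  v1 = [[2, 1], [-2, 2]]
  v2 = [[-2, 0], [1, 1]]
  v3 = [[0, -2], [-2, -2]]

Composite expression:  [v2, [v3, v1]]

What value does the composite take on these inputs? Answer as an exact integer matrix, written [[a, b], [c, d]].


[[-2, -6], [24, 2]]

[v3, v1] = [[6, 2], [4, -6]]
[v2, [v3, v1]] = [[-2, -6], [24, 2]]


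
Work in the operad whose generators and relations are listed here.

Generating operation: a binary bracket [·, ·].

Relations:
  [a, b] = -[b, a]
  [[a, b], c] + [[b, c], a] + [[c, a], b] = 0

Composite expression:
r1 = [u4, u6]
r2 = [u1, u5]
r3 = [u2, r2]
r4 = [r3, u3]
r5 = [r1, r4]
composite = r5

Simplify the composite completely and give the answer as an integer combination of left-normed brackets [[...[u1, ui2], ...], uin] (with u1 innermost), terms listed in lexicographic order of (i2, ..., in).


Skip Jacobi rewriting: expand, keep u1-initial words, read off terms.
Composite bracket: [[u4, u6], [[u2, [u1, u5]], u3]]
Expanding via [a, b] = ab - ba: 32 signed words (2^5 = 32).
Keep just the words that open with u1:
  u1u5u2u3u4u6 (sign +1) contributes +[[[[[u1, u5], u2], u3], u4], u6]
  u1u5u2u3u6u4 (sign -1) contributes -[[[[[u1, u5], u2], u3], u6], u4]

[[[[[u1, u5], u2], u3], u4], u6] - [[[[[u1, u5], u2], u3], u6], u4]


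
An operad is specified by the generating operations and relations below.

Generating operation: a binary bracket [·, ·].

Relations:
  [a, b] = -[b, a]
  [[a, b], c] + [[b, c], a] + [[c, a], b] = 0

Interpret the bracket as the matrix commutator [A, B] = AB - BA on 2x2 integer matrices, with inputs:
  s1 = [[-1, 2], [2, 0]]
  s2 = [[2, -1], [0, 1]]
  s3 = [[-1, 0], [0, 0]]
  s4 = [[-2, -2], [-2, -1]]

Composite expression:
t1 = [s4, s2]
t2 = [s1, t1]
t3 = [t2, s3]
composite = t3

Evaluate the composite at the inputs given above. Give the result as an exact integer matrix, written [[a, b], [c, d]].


[s4, s2] = [[-2, 3], [-2, 2]]
[s1, [s4, s2]] = [[-10, 5], [-10, 10]]
[[s1, [s4, s2]], s3] = [[0, 5], [10, 0]]

[[0, 5], [10, 0]]


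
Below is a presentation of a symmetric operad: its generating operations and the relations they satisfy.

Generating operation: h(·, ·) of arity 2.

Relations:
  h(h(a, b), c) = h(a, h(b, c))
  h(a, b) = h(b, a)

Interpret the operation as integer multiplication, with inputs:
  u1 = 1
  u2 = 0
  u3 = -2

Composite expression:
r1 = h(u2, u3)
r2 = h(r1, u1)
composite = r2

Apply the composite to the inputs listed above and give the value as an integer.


h(u2, u3) = 0
h(h(u2, u3), u1) = 0

0


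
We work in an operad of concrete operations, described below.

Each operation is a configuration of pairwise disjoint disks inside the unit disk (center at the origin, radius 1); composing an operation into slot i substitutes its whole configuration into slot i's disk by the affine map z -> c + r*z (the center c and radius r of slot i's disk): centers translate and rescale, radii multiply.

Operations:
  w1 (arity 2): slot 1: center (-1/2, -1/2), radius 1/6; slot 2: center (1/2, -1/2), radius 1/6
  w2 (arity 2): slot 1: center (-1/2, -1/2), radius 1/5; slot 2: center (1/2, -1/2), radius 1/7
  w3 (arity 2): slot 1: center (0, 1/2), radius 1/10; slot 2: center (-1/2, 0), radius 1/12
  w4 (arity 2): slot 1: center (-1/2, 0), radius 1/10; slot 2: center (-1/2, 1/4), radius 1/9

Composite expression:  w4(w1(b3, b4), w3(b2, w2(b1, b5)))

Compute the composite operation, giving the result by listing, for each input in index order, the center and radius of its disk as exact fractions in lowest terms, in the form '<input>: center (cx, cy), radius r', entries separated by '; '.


b1: center (-121/216, 53/216), radius 1/540; b2: center (-1/2, 11/36), radius 1/90; b3: center (-11/20, -1/20), radius 1/60; b4: center (-9/20, -1/20), radius 1/60; b5: center (-119/216, 53/216), radius 1/756


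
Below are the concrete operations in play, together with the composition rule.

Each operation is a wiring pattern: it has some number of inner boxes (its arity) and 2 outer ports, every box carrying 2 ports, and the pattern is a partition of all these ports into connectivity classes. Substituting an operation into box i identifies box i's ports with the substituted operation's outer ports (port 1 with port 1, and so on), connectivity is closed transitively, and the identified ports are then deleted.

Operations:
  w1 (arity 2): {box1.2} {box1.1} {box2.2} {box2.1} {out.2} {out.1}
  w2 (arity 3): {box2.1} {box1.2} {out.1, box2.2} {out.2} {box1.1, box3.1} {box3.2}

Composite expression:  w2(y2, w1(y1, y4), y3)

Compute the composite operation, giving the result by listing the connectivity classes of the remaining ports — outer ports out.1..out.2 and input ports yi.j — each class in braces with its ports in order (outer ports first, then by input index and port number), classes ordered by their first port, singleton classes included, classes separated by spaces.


Two ports join when wires chain via w2-identified ports.
through w1, on inputs (y1, y4): {out.1} {out.2} {y1.1} {y1.2} {y4.1} {y4.2} (out.j = stage outer ports)
through w2, on inputs (y2, y1, y4, y3): {out.1} {out.2} {y1.1} {y1.2} {y2.1, y3.1} {y2.2} {y3.2} {y4.1} {y4.2} (out.j = stage outer ports)

{out.1} {out.2} {y1.1} {y1.2} {y2.1, y3.1} {y2.2} {y3.2} {y4.1} {y4.2}


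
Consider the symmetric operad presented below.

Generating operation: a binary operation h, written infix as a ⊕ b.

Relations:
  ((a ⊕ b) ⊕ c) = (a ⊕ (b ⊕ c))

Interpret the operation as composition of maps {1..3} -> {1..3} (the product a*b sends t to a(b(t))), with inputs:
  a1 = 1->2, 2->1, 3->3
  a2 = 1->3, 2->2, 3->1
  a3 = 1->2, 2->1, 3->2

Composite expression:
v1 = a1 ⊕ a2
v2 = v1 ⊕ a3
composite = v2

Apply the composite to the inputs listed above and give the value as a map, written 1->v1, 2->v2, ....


1->1, 2->3, 3->1

(a1 ⊕ a2) = 1->3, 2->1, 3->2
((a1 ⊕ a2) ⊕ a3) = 1->1, 2->3, 3->1


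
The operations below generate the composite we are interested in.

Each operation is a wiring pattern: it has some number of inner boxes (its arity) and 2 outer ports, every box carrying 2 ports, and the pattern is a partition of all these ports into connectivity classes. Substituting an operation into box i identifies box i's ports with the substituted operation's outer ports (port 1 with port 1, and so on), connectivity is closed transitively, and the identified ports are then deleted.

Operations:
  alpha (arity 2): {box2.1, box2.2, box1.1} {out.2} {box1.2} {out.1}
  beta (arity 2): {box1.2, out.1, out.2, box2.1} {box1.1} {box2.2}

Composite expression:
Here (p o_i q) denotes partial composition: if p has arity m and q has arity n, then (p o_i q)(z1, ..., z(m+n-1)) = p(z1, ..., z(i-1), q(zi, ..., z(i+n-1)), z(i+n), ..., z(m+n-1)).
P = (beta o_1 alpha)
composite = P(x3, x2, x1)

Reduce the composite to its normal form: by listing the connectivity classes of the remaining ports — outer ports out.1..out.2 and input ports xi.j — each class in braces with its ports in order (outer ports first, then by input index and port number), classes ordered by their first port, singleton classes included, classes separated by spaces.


{out.1, out.2, x1.1} {x1.2} {x2.1, x2.2, x3.1} {x3.2}


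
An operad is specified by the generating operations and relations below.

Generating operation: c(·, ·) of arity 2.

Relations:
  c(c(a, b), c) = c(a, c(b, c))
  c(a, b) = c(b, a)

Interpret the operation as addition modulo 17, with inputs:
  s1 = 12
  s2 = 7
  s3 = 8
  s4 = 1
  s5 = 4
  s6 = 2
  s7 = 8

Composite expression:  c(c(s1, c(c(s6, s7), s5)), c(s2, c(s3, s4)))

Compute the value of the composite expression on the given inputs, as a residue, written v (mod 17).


8 (mod 17)

c(s6, s7) = 10
c(c(s6, s7), s5) = 14
c(s1, c(c(s6, s7), s5)) = 9
c(s3, s4) = 9
c(s2, c(s3, s4)) = 16
c(c(s1, c(c(s6, s7), s5)), c(s2, c(s3, s4))) = 8


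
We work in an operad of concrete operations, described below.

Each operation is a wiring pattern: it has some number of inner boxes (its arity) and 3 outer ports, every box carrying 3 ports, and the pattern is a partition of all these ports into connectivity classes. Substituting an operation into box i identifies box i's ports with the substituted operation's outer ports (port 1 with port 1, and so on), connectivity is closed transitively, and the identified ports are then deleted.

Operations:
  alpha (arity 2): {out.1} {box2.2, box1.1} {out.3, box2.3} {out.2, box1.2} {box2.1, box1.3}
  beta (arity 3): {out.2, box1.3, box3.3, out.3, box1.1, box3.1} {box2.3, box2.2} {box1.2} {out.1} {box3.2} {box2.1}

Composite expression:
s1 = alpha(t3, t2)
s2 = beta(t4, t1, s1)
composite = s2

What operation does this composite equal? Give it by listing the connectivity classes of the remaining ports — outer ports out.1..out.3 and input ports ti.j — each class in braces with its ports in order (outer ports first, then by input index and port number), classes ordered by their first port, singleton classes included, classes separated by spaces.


{out.1} {out.2, out.3, t2.3, t4.1, t4.3} {t1.1} {t1.2, t1.3} {t2.1, t3.3} {t2.2, t3.1} {t3.2} {t4.2}

Connectivity passes through glued beta-boundaries; trace each wire chain.
stage alpha: inputs (t3, t2), connectivity {out.1} {out.2, t3.2} {out.3, t2.3} {t2.1, t3.3} {t2.2, t3.1}, out.j its boundary
stage beta: inputs (t4, t1, t3, t2), connectivity {out.1} {out.2, out.3, t2.3, t4.1, t4.3} {t1.1} {t1.2, t1.3} {t2.1, t3.3} {t2.2, t3.1} {t3.2} {t4.2}, out.j its boundary


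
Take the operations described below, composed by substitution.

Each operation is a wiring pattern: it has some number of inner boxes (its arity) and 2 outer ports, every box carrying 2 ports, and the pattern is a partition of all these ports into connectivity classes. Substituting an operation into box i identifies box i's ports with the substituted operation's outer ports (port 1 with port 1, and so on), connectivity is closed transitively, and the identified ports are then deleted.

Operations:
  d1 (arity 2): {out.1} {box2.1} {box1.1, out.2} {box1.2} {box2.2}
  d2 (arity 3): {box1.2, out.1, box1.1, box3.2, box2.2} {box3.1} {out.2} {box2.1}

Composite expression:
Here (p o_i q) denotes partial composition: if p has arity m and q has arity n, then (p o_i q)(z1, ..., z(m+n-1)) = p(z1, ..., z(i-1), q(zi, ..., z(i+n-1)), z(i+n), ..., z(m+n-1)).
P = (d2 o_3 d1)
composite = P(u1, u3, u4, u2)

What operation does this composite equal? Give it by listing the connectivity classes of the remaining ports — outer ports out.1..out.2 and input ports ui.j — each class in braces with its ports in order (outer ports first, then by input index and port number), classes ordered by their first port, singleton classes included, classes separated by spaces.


{out.1, u1.1, u1.2, u3.2, u4.1} {out.2} {u2.1} {u2.2} {u3.1} {u4.2}

Two ports join when wires chain via d2-identified ports.
composing d1 on (u4, u2), with out.j its own outer ports: {out.1} {out.2, u4.1} {u2.1} {u2.2} {u4.2}
composing d2 on (u1, u3, u4, u2), with out.j its own outer ports: {out.1, u1.1, u1.2, u3.2, u4.1} {out.2} {u2.1} {u2.2} {u3.1} {u4.2}


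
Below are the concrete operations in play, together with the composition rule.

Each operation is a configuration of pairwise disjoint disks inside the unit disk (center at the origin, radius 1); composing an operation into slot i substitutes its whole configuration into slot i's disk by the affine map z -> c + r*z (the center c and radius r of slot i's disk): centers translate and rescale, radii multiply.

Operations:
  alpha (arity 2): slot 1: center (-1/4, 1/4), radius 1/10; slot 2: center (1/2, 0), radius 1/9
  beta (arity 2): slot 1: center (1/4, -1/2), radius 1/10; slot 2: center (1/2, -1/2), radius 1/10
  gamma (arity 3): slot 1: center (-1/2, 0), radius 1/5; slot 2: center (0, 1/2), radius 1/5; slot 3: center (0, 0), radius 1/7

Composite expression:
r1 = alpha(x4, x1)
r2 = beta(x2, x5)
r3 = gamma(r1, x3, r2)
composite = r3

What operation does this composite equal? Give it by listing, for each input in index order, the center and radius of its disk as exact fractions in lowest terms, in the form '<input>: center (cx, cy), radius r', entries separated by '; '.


Affine substitution under gamma: radii multiply and x-centers shift.
x4 passes through 2 substitutions, ending at center (-11/20, 1/20), radius 1/50
x1 passes through 2 substitutions, ending at center (-2/5, 0), radius 1/45
x3 passes through 1 substitution, ending at center (0, 1/2), radius 1/5
x2 passes through 2 substitutions, ending at center (1/28, -1/14), radius 1/70
x5 passes through 2 substitutions, ending at center (1/14, -1/14), radius 1/70

x1: center (-2/5, 0), radius 1/45; x2: center (1/28, -1/14), radius 1/70; x3: center (0, 1/2), radius 1/5; x4: center (-11/20, 1/20), radius 1/50; x5: center (1/14, -1/14), radius 1/70


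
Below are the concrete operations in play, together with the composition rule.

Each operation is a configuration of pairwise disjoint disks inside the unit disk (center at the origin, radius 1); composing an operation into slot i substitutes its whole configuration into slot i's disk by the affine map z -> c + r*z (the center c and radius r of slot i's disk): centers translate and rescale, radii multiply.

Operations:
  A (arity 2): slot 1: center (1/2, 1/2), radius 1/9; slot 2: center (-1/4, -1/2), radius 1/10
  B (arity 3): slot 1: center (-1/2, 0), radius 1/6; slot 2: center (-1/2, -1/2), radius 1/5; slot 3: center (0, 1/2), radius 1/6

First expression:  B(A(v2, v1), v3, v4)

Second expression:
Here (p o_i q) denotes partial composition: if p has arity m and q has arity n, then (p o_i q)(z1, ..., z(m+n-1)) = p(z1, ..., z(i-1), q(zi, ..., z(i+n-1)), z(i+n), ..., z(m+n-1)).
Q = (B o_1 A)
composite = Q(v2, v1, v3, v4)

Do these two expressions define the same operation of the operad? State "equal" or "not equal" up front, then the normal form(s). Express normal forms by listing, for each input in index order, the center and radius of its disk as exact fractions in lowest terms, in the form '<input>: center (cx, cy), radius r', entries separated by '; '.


equal; the common form is v1: center (-13/24, -1/12), radius 1/60; v2: center (-5/12, 1/12), radius 1/54; v3: center (-1/2, -1/2), radius 1/5; v4: center (0, 1/2), radius 1/6

Reducing the first expression gives v1: center (-13/24, -1/12), radius 1/60; v2: center (-5/12, 1/12), radius 1/54; v3: center (-1/2, -1/2), radius 1/5; v4: center (0, 1/2), radius 1/6
Reducing the second expression gives v1: center (-13/24, -1/12), radius 1/60; v2: center (-5/12, 1/12), radius 1/54; v3: center (-1/2, -1/2), radius 1/5; v4: center (0, 1/2), radius 1/6
One common form — equal.
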